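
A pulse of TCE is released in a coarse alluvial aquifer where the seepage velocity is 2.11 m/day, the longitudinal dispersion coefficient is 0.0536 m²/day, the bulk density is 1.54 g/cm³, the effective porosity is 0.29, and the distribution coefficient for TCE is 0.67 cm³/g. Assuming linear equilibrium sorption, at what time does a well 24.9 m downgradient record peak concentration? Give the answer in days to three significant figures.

53.7 days

Retardation factor R = 1 + ρ_b·K_d/n = 1 + 1.54 × 0.67/0.29 = 4.558.
Sorption retards both mechanisms: v_R = v/R = 0.4629 m/day, D_R = D/R = 0.01176 m²/day.
Peak time from v_R²t² + 2D_R t − x² = 0: t = (√(D_R² + v_R²x²) − D_R)/v_R².
√(D_R² + v_R²x²) = √(0.01176² + 0.4629² × 24.9²) = 11.53; v_R² = 0.2143.
t = (11.53 − 0.01176)/0.2143 = 53.7 days.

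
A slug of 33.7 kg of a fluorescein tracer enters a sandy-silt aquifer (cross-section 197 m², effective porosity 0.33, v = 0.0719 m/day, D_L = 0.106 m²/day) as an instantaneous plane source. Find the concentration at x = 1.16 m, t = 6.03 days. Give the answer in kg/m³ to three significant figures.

0.149 kg/m³

For an instantaneous plane source, C(x,t) = M/(n_e·A·√(4πDt)) · exp(−(x−vt)²/(4Dt)), with n_e·A the pore (flow) area.
Plume center vt = 0.0719 × 6.03 = 0.433557 m, so the well at 1.16 m is 0.726443 m downgradient of the peak.
√(4πDt) = 2.834 m, giving peak height M/(n_e·A·√(4πDt)) = 33.7/(0.33 × 197 × 2.834) = 0.1829 kg/m³.
(x−vt)²/(4Dt) = (0.726443)²/(4 × 0.106 × 6.03) = 0.2064; exp(−0.2064) = 0.8135.
C = 0.1829 × 0.8135 = 0.149 kg/m³.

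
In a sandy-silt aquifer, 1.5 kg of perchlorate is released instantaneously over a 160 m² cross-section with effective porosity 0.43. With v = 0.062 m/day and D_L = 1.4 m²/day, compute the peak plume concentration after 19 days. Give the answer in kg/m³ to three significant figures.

0.00119 kg/m³

The peak of an instantaneous 1D plume sits at x = vt; there the Gaussian factor is 1 and C_max = M/(n_e·A·√(4πDt)), where n_e·A is the pore area the mass is dissolved in.
√(4πDt) = √(4π × 1.4 × 19) = 18.28 m, so C_max = 1.5/(0.43 × 160 × 18.28) = 0.00119 kg/m³.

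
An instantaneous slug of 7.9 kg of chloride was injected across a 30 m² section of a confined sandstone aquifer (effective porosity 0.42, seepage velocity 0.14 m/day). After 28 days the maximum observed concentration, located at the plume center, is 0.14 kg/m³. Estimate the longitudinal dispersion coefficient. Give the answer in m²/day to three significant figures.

At the plume center C_max = M/(n_e·A·√(4πDt)), so D = M²/(4πt·(n_e·A·C_max)²).
n_e·A·C_max = 0.42 × 30 × 0.14 = 1.764 kg/m.
D = 7.9²/(4π × 28 × 1.764²) = 0.0570 m²/day.

0.0570 m²/day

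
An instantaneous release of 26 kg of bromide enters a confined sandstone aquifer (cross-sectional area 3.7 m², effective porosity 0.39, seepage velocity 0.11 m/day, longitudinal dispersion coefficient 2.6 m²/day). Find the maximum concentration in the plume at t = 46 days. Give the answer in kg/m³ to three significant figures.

0.465 kg/m³

The peak of an instantaneous 1D plume sits at x = vt; there the Gaussian factor is 1 and C_max = M/(n_e·A·√(4πDt)), where n_e·A is the pore area the mass is dissolved in.
√(4πDt) = √(4π × 2.6 × 46) = 38.77 m, so C_max = 26/(0.39 × 3.7 × 38.77) = 0.465 kg/m³.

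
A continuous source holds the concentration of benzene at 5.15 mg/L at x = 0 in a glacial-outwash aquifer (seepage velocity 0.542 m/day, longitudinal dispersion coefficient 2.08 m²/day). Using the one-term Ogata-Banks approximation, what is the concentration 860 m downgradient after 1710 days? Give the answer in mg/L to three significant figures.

4.05 mg/L

For a continuous step input, C/C₀ ≈ ½·erfc((x−vt)/(2√(Dt))).
vt = 0.542 × 1710 = 926.82 m and 2√(Dt) = 2√(2.08 × 1710) = 119.3 m.
Argument (x−vt)/(2√(Dt)) = (860 − 926.82)/119.3 = -0.5601; ½·erfc(-0.5601) = 0.7858.
C = 5.15 × 0.7858 = 4.05 mg/L.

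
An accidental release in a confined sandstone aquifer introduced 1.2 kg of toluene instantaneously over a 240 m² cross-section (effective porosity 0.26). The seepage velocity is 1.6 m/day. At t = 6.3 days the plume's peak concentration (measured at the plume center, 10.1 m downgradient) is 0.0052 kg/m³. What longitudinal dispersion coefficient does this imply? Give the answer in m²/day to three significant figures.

At the plume center C_max = M/(n_e·A·√(4πDt)), so D = M²/(4πt·(n_e·A·C_max)²).
n_e·A·C_max = 0.26 × 240 × 0.0052 = 0.3245 kg/m.
D = 1.2²/(4π × 6.3 × 0.3245²) = 0.173 m²/day.

0.173 m²/day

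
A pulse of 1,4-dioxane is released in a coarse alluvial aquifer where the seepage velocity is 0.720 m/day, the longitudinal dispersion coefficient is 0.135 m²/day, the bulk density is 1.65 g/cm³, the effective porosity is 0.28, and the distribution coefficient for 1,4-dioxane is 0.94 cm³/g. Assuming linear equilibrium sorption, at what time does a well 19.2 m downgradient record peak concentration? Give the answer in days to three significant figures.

Retardation factor R = 1 + ρ_b·K_d/n = 1 + 1.65 × 0.94/0.28 = 6.539.
Sorption retards both mechanisms: v_R = v/R = 0.1101 m/day, D_R = D/R = 0.02065 m²/day.
Peak time from v_R²t² + 2D_R t − x² = 0: t = (√(D_R² + v_R²x²) − D_R)/v_R².
√(D_R² + v_R²x²) = √(0.02065² + 0.1101² × 19.2²) = 2.114; v_R² = 0.01212.
t = (2.114 − 0.02065)/0.01212 = 173 days.

173 days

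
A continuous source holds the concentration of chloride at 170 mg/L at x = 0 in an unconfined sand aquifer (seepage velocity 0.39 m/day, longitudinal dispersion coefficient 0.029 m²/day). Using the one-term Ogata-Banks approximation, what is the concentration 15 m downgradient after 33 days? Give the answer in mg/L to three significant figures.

10.5 mg/L

For a continuous step input, C/C₀ ≈ ½·erfc((x−vt)/(2√(Dt))).
vt = 0.39 × 33 = 12.87 m and 2√(Dt) = 2√(0.029 × 33) = 1.957 m.
Argument (x−vt)/(2√(Dt)) = (15 − 12.87)/1.957 = 1.088; ½·erfc(1.088) = 0.06194.
C = 170 × 0.06194 = 10.5 mg/L.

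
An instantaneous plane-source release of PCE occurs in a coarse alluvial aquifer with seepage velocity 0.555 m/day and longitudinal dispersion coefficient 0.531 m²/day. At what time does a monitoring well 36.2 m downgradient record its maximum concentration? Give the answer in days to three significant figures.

63.5 days

For the 1D instantaneous-source solution, setting ∂C/∂t = 0 at fixed x gives v²t² + 2Dt − x² = 0, so t = (√(D² + v²x²) − D)/v².
√(D² + v²x²) = √(0.531² + 0.555² × 36.2²) = 20.10; v² = 0.308025.
t = (20.10 − 0.531)/0.308025 = 63.5 days (vs. the pure-advection estimate x/v = 65.2 d).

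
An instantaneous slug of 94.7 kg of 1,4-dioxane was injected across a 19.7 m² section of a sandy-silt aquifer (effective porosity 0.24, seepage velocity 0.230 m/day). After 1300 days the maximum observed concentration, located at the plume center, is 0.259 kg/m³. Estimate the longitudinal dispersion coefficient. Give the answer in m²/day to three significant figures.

At the plume center C_max = M/(n_e·A·√(4πDt)), so D = M²/(4πt·(n_e·A·C_max)²).
n_e·A·C_max = 0.24 × 19.7 × 0.259 = 1.225 kg/m.
D = 94.7²/(4π × 1300 × 1.225²) = 0.366 m²/day.

0.366 m²/day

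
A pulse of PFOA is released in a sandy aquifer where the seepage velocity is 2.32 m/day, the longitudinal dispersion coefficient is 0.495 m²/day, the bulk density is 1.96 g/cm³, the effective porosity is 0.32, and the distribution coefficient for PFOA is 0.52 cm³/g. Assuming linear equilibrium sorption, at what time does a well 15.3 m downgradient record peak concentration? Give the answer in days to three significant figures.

Retardation factor R = 1 + ρ_b·K_d/n = 1 + 1.96 × 0.52/0.32 = 4.185.
Sorption retards both mechanisms: v_R = v/R = 0.5544 m/day, D_R = D/R = 0.1183 m²/day.
Peak time from v_R²t² + 2D_R t − x² = 0: t = (√(D_R² + v_R²x²) − D_R)/v_R².
√(D_R² + v_R²x²) = √(0.1183² + 0.5544² × 15.3²) = 8.483; v_R² = 0.3074.
t = (8.483 − 0.1183)/0.3074 = 27.2 days.

27.2 days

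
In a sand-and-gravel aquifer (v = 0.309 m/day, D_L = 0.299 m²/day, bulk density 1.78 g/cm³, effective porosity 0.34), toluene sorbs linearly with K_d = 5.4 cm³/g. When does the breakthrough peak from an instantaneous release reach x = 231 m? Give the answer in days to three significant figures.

21800 days

Retardation factor R = 1 + ρ_b·K_d/n = 1 + 1.78 × 5.4/0.34 = 29.27.
Sorption retards both mechanisms: v_R = v/R = 0.01056 m/day, D_R = D/R = 0.01022 m²/day.
Peak time from v_R²t² + 2D_R t − x² = 0: t = (√(D_R² + v_R²x²) − D_R)/v_R².
√(D_R² + v_R²x²) = √(0.01022² + 0.01056² × 231²) = 2.439; v_R² = 0.0001115.
t = (2.439 − 0.01022)/0.0001115 = 21800 days.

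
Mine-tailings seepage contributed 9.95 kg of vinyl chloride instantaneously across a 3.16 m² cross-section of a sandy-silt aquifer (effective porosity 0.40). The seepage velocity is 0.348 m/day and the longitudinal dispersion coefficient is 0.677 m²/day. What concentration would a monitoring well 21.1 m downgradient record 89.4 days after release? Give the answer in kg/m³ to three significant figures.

0.189 kg/m³

For an instantaneous plane source, C(x,t) = M/(n_e·A·√(4πDt)) · exp(−(x−vt)²/(4Dt)), with n_e·A the pore (flow) area.
Plume center vt = 0.348 × 89.4 = 31.1112 m, so the well at 21.1 m is 10.0112 m upgradient of the peak.
√(4πDt) = 27.58 m, giving peak height M/(n_e·A·√(4πDt)) = 9.95/(0.40 × 3.16 × 27.58) = 0.2854 kg/m³.
(x−vt)²/(4Dt) = (-10.0112)²/(4 × 0.677 × 89.4) = 0.4140; exp(−0.4140) = 0.6610.
C = 0.2854 × 0.6610 = 0.189 kg/m³.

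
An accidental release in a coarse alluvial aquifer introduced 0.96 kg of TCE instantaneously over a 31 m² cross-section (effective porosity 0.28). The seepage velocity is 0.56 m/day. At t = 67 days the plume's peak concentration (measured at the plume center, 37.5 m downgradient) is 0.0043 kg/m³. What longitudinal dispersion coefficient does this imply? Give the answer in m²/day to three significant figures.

0.786 m²/day

At the plume center C_max = M/(n_e·A·√(4πDt)), so D = M²/(4πt·(n_e·A·C_max)²).
n_e·A·C_max = 0.28 × 31 × 0.0043 = 0.03732 kg/m.
D = 0.96²/(4π × 67 × 0.03732²) = 0.786 m²/day.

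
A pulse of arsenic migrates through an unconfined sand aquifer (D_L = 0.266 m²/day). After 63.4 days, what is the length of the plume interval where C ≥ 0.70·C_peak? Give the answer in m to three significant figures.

The plume is Gaussian with σ = √(2Dt) = √(2 × 0.266 × 63.4) = 5.808 m.
C/C_peak = exp(−Δx²/(2σ²)) = 0.70 ⇒ Δx = σ·√(−2 ln 0.70) = 5.808 × 0.8446 = 4.905 m.
Width = 2Δx = 9.81 m.

9.81 m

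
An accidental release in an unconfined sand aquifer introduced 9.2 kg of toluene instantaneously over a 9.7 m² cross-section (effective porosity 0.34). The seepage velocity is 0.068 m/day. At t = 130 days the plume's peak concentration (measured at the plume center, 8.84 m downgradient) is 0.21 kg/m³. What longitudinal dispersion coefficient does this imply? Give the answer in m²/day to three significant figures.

At the plume center C_max = M/(n_e·A·√(4πDt)), so D = M²/(4πt·(n_e·A·C_max)²).
n_e·A·C_max = 0.34 × 9.7 × 0.21 = 0.6926 kg/m.
D = 9.2²/(4π × 130 × 0.6926²) = 0.108 m²/day.

0.108 m²/day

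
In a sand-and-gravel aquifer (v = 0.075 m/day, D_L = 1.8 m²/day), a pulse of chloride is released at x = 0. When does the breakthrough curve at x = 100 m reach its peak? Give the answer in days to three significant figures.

For the 1D instantaneous-source solution, setting ∂C/∂t = 0 at fixed x gives v²t² + 2Dt − x² = 0, so t = (√(D² + v²x²) − D)/v².
√(D² + v²x²) = √(1.8² + 0.075² × 100²) = 7.713; v² = 0.005625.
t = (7.713 − 1.8)/0.005625 = 1050 days (vs. the pure-advection estimate x/v = 1330 d).

1050 days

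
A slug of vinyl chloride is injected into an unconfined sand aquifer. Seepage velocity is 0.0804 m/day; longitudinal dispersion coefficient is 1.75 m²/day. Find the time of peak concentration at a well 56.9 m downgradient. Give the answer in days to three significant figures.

For the 1D instantaneous-source solution, setting ∂C/∂t = 0 at fixed x gives v²t² + 2Dt − x² = 0, so t = (√(D² + v²x²) − D)/v².
√(D² + v²x²) = √(1.75² + 0.0804² × 56.9²) = 4.898; v² = 0.00646416.
t = (4.898 − 1.75)/0.00646416 = 487 days (vs. the pure-advection estimate x/v = 708 d).

487 days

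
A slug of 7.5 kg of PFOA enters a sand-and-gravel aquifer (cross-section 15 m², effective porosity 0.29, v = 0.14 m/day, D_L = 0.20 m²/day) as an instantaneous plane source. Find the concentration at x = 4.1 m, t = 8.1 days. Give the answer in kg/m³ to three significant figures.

0.0983 kg/m³

For an instantaneous plane source, C(x,t) = M/(n_e·A·√(4πDt)) · exp(−(x−vt)²/(4Dt)), with n_e·A the pore (flow) area.
Plume center vt = 0.14 × 8.1 = 1.134 m, so the well at 4.1 m is 2.966 m downgradient of the peak.
√(4πDt) = 4.512 m, giving peak height M/(n_e·A·√(4πDt)) = 7.5/(0.29 × 15 × 4.512) = 0.3821 kg/m³.
(x−vt)²/(4Dt) = (2.966)²/(4 × 0.20 × 8.1) = 1.358; exp(−1.358) = 0.2572.
C = 0.3821 × 0.2572 = 0.0983 kg/m³.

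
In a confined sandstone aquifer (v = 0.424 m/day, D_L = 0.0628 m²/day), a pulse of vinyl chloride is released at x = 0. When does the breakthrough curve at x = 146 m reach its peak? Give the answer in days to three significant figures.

For the 1D instantaneous-source solution, setting ∂C/∂t = 0 at fixed x gives v²t² + 2Dt − x² = 0, so t = (√(D² + v²x²) − D)/v².
√(D² + v²x²) = √(0.0628² + 0.424² × 146²) = 61.90; v² = 0.179776.
t = (61.90 − 0.0628)/0.179776 = 344 days (vs. the pure-advection estimate x/v = 344 d).

344 days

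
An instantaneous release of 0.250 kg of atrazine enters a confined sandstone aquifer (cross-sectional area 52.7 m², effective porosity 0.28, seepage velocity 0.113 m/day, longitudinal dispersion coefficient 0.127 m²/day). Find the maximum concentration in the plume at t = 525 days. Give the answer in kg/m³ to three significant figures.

The peak of an instantaneous 1D plume sits at x = vt; there the Gaussian factor is 1 and C_max = M/(n_e·A·√(4πDt)), where n_e·A is the pore area the mass is dissolved in.
√(4πDt) = √(4π × 0.127 × 525) = 28.95 m, so C_max = 0.250/(0.28 × 52.7 × 28.95) = 0.000585 kg/m³.

0.000585 kg/m³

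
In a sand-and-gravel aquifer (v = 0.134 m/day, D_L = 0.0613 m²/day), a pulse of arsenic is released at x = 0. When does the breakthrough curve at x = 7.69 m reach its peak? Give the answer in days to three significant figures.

54.1 days

For the 1D instantaneous-source solution, setting ∂C/∂t = 0 at fixed x gives v²t² + 2Dt − x² = 0, so t = (√(D² + v²x²) − D)/v².
√(D² + v²x²) = √(0.0613² + 0.134² × 7.69²) = 1.032; v² = 0.017956.
t = (1.032 − 0.0613)/0.017956 = 54.1 days (vs. the pure-advection estimate x/v = 57.4 d).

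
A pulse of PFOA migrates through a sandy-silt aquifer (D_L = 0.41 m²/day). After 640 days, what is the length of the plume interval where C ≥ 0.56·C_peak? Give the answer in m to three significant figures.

The plume is Gaussian with σ = √(2Dt) = √(2 × 0.41 × 640) = 22.91 m.
C/C_peak = exp(−Δx²/(2σ²)) = 0.56 ⇒ Δx = σ·√(−2 ln 0.56) = 22.91 × 1.077 = 24.67 m.
Width = 2Δx = 49.3 m.

49.3 m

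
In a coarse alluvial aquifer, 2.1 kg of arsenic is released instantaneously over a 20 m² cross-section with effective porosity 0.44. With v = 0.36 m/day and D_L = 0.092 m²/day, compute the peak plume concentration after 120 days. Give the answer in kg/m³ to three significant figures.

0.0203 kg/m³

The peak of an instantaneous 1D plume sits at x = vt; there the Gaussian factor is 1 and C_max = M/(n_e·A·√(4πDt)), where n_e·A is the pore area the mass is dissolved in.
√(4πDt) = √(4π × 0.092 × 120) = 11.78 m, so C_max = 2.1/(0.44 × 20 × 11.78) = 0.0203 kg/m³.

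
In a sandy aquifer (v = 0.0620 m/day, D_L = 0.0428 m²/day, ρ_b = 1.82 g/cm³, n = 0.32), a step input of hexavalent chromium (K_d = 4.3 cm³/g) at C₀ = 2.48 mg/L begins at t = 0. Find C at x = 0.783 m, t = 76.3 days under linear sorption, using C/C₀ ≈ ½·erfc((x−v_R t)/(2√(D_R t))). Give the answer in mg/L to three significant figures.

0.296 mg/L

Retardation factor R = 1 + ρ_b·K_d/n = 1 + 1.82 × 4.3/0.32 = 25.46.
Sorption retards both mechanisms: v_R = v/R = 0.002435 m/day, D_R = D/R = 0.001681 m²/day.
v_R·t = 0.002435 × 76.3 = 0.1857905 m; 2√(D_R t) = 0.7163 m; argument = (0.783 − 0.1857905)/0.7163 = 0.8337.
C = C₀ × ½·erfc(0.8337) = 2.48 × 0.1192 = 0.296 mg/L.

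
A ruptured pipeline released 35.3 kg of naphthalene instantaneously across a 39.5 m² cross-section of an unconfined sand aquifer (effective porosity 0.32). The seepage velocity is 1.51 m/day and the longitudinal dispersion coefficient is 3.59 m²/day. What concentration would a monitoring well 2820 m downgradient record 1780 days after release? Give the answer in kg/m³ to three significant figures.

0.00497 kg/m³

For an instantaneous plane source, C(x,t) = M/(n_e·A·√(4πDt)) · exp(−(x−vt)²/(4Dt)), with n_e·A the pore (flow) area.
Plume center vt = 1.51 × 1780 = 2687.8 m, so the well at 2820 m is 132.2 m downgradient of the peak.
√(4πDt) = 283.4 m, giving peak height M/(n_e·A·√(4πDt)) = 35.3/(0.32 × 39.5 × 283.4) = 0.009854 kg/m³.
(x−vt)²/(4Dt) = (132.2)²/(4 × 3.59 × 1780) = 0.6837; exp(−0.6837) = 0.5047.
C = 0.009854 × 0.5047 = 0.00497 kg/m³.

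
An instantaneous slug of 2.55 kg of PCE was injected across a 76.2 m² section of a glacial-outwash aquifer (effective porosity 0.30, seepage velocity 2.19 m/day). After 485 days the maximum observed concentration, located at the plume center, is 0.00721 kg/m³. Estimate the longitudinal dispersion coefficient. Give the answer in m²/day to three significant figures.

0.0393 m²/day

At the plume center C_max = M/(n_e·A·√(4πDt)), so D = M²/(4πt·(n_e·A·C_max)²).
n_e·A·C_max = 0.30 × 76.2 × 0.00721 = 0.1648 kg/m.
D = 2.55²/(4π × 485 × 0.1648²) = 0.0393 m²/day.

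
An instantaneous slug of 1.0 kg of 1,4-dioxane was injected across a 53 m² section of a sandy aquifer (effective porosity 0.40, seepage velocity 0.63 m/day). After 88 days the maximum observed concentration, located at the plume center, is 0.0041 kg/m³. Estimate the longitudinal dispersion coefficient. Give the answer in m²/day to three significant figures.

0.120 m²/day

At the plume center C_max = M/(n_e·A·√(4πDt)), so D = M²/(4πt·(n_e·A·C_max)²).
n_e·A·C_max = 0.40 × 53 × 0.0041 = 0.08692 kg/m.
D = 1.0²/(4π × 88 × 0.08692²) = 0.120 m²/day.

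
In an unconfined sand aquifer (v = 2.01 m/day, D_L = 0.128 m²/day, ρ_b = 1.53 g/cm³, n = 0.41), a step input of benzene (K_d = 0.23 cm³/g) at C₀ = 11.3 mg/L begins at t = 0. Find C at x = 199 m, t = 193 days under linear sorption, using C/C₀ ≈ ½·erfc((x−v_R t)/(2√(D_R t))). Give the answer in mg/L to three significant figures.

11.0 mg/L

Retardation factor R = 1 + ρ_b·K_d/n = 1 + 1.53 × 0.23/0.41 = 1.858.
Sorption retards both mechanisms: v_R = v/R = 1.082 m/day, D_R = D/R = 0.06889 m²/day.
v_R·t = 1.082 × 193 = 208.826 m; 2√(D_R t) = 7.293 m; argument = (199 − 208.826)/7.293 = -1.347.
C = C₀ × ½·erfc(-1.347) = 11.3 × 0.9716 = 11.0 mg/L.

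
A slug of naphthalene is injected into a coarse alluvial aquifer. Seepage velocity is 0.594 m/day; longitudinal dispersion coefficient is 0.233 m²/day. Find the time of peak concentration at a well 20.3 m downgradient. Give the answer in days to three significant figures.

33.5 days

For the 1D instantaneous-source solution, setting ∂C/∂t = 0 at fixed x gives v²t² + 2Dt − x² = 0, so t = (√(D² + v²x²) − D)/v².
√(D² + v²x²) = √(0.233² + 0.594² × 20.3²) = 12.06; v² = 0.352836.
t = (12.06 − 0.233)/0.352836 = 33.5 days (vs. the pure-advection estimate x/v = 34.2 d).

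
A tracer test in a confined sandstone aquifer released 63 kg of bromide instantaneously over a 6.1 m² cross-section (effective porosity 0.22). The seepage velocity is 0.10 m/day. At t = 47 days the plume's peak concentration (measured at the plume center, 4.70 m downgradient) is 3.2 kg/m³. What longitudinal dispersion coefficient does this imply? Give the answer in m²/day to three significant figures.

At the plume center C_max = M/(n_e·A·√(4πDt)), so D = M²/(4πt·(n_e·A·C_max)²).
n_e·A·C_max = 0.22 × 6.1 × 3.2 = 4.294 kg/m.
D = 63²/(4π × 47 × 4.294²) = 0.364 m²/day.

0.364 m²/day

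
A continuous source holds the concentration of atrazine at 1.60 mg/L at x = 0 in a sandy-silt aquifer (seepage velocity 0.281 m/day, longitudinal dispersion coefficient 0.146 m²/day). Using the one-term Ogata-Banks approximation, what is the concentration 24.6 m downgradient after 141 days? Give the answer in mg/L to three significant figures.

1.58 mg/L

For a continuous step input, C/C₀ ≈ ½·erfc((x−vt)/(2√(Dt))).
vt = 0.281 × 141 = 39.621 m and 2√(Dt) = 2√(0.146 × 141) = 9.074 m.
Argument (x−vt)/(2√(Dt)) = (24.6 − 39.621)/9.074 = -1.655; ½·erfc(-1.655) = 0.9904.
C = 1.60 × 0.9904 = 1.58 mg/L.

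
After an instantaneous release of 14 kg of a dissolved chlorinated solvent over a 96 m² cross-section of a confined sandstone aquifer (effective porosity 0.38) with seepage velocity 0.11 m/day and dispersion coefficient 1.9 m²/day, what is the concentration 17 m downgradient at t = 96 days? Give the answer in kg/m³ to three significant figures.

0.00757 kg/m³

For an instantaneous plane source, C(x,t) = M/(n_e·A·√(4πDt)) · exp(−(x−vt)²/(4Dt)), with n_e·A the pore (flow) area.
Plume center vt = 0.11 × 96 = 10.56 m, so the well at 17 m is 6.44 m downgradient of the peak.
√(4πDt) = 47.88 m, giving peak height M/(n_e·A·√(4πDt)) = 14/(0.38 × 96 × 47.88) = 0.008015 kg/m³.
(x−vt)²/(4Dt) = (6.44)²/(4 × 1.9 × 96) = 0.05684; exp(−0.05684) = 0.9447.
C = 0.008015 × 0.9447 = 0.00757 kg/m³.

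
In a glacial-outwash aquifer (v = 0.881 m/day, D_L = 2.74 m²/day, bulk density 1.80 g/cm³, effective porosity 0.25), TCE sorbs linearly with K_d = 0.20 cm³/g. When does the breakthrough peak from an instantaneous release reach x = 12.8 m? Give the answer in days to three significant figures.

27.9 days

Retardation factor R = 1 + ρ_b·K_d/n = 1 + 1.80 × 0.20/0.25 = 2.440.
Sorption retards both mechanisms: v_R = v/R = 0.3611 m/day, D_R = D/R = 1.123 m²/day.
Peak time from v_R²t² + 2D_R t − x² = 0: t = (√(D_R² + v_R²x²) − D_R)/v_R².
√(D_R² + v_R²x²) = √(1.123² + 0.3611² × 12.8²) = 4.757; v_R² = 0.1304.
t = (4.757 − 1.123)/0.1304 = 27.9 days.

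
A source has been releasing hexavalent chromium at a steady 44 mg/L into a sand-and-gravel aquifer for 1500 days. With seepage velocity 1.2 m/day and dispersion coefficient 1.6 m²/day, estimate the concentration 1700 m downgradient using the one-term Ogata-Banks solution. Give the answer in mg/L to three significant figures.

40.7 mg/L

For a continuous step input, C/C₀ ≈ ½·erfc((x−vt)/(2√(Dt))).
vt = 1.2 × 1500 = 1800 m and 2√(Dt) = 2√(1.6 × 1500) = 97.98 m.
Argument (x−vt)/(2√(Dt)) = (1700 − 1800)/97.98 = -1.021; ½·erfc(-1.021) = 0.9256.
C = 44 × 0.9256 = 40.7 mg/L.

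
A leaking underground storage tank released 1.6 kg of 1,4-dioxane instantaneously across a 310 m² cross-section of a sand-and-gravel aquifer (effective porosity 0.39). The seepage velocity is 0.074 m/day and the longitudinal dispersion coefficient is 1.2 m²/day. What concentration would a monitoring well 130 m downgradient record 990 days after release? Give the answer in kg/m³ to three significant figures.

For an instantaneous plane source, C(x,t) = M/(n_e·A·√(4πDt)) · exp(−(x−vt)²/(4Dt)), with n_e·A the pore (flow) area.
Plume center vt = 0.074 × 990 = 73.26 m, so the well at 130 m is 56.74 m downgradient of the peak.
√(4πDt) = 122.2 m, giving peak height M/(n_e·A·√(4πDt)) = 1.6/(0.39 × 310 × 122.2) = 0.0001083 kg/m³.
(x−vt)²/(4Dt) = (56.74)²/(4 × 1.2 × 990) = 0.6775; exp(−0.6775) = 0.5079.
C = 0.0001083 × 0.5079 = 5.50e-05 kg/m³.

5.50e-05 kg/m³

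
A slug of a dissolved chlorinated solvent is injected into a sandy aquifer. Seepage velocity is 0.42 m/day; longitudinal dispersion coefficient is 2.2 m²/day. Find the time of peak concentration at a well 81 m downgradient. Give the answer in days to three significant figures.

181 days

For the 1D instantaneous-source solution, setting ∂C/∂t = 0 at fixed x gives v²t² + 2Dt − x² = 0, so t = (√(D² + v²x²) − D)/v².
√(D² + v²x²) = √(2.2² + 0.42² × 81²) = 34.09; v² = 0.1764.
t = (34.09 − 2.2)/0.1764 = 181 days (vs. the pure-advection estimate x/v = 193 d).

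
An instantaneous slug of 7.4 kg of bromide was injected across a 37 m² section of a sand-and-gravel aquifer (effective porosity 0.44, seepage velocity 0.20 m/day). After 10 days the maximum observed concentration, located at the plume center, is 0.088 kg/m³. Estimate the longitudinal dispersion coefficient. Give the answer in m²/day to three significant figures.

0.212 m²/day

At the plume center C_max = M/(n_e·A·√(4πDt)), so D = M²/(4πt·(n_e·A·C_max)²).
n_e·A·C_max = 0.44 × 37 × 0.088 = 1.433 kg/m.
D = 7.4²/(4π × 10 × 1.433²) = 0.212 m²/day.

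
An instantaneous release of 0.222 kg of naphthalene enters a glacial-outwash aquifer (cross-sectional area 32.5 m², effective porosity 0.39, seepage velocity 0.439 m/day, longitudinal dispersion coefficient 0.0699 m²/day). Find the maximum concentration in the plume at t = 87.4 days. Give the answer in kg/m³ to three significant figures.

The peak of an instantaneous 1D plume sits at x = vt; there the Gaussian factor is 1 and C_max = M/(n_e·A·√(4πDt)), where n_e·A is the pore area the mass is dissolved in.
√(4πDt) = √(4π × 0.0699 × 87.4) = 8.762 m, so C_max = 0.222/(0.39 × 32.5 × 8.762) = 0.00200 kg/m³.

0.00200 kg/m³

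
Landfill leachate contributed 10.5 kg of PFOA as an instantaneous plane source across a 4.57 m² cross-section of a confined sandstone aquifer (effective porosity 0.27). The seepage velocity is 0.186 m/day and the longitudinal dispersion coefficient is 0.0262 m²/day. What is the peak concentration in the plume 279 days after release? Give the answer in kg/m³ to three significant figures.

The peak of an instantaneous 1D plume sits at x = vt; there the Gaussian factor is 1 and C_max = M/(n_e·A·√(4πDt)), where n_e·A is the pore area the mass is dissolved in.
√(4πDt) = √(4π × 0.0262 × 279) = 9.584 m, so C_max = 10.5/(0.27 × 4.57 × 9.584) = 0.888 kg/m³.

0.888 kg/m³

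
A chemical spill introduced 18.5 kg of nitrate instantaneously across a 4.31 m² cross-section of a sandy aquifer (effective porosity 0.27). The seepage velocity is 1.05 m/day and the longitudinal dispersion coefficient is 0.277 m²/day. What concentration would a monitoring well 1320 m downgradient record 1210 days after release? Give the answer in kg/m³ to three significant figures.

For an instantaneous plane source, C(x,t) = M/(n_e·A·√(4πDt)) · exp(−(x−vt)²/(4Dt)), with n_e·A the pore (flow) area.
Plume center vt = 1.05 × 1210 = 1270.5 m, so the well at 1320 m is 49.5 m downgradient of the peak.
√(4πDt) = 64.90 m, giving peak height M/(n_e·A·√(4πDt)) = 18.5/(0.27 × 4.31 × 64.90) = 0.2450 kg/m³.
(x−vt)²/(4Dt) = (49.5)²/(4 × 0.277 × 1210) = 1.828; exp(−1.828) = 0.1607.
C = 0.2450 × 0.1607 = 0.0394 kg/m³.

0.0394 kg/m³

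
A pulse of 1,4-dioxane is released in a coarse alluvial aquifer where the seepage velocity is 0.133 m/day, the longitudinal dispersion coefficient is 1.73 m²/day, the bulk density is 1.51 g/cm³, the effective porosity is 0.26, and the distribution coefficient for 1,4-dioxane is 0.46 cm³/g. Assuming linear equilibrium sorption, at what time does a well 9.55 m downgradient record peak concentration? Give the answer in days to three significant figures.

86.4 days

Retardation factor R = 1 + ρ_b·K_d/n = 1 + 1.51 × 0.46/0.26 = 3.672.
Sorption retards both mechanisms: v_R = v/R = 0.03622 m/day, D_R = D/R = 0.4711 m²/day.
Peak time from v_R²t² + 2D_R t − x² = 0: t = (√(D_R² + v_R²x²) − D_R)/v_R².
√(D_R² + v_R²x²) = √(0.4711² + 0.03622² × 9.55²) = 0.5845; v_R² = 0.001312.
t = (0.5845 − 0.4711)/0.001312 = 86.4 days.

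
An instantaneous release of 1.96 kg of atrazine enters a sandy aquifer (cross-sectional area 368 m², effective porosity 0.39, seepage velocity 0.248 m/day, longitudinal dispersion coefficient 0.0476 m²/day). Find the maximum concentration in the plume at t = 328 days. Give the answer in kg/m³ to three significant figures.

0.000975 kg/m³

The peak of an instantaneous 1D plume sits at x = vt; there the Gaussian factor is 1 and C_max = M/(n_e·A·√(4πDt)), where n_e·A is the pore area the mass is dissolved in.
√(4πDt) = √(4π × 0.0476 × 328) = 14.01 m, so C_max = 1.96/(0.39 × 368 × 14.01) = 0.000975 kg/m³.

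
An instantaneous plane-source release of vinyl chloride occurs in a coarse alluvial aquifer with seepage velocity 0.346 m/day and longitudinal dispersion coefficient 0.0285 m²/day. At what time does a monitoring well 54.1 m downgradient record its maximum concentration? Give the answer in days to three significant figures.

For the 1D instantaneous-source solution, setting ∂C/∂t = 0 at fixed x gives v²t² + 2Dt − x² = 0, so t = (√(D² + v²x²) − D)/v².
√(D² + v²x²) = √(0.0285² + 0.346² × 54.1²) = 18.72; v² = 0.119716.
t = (18.72 − 0.0285)/0.119716 = 156 days (vs. the pure-advection estimate x/v = 156 d).

156 days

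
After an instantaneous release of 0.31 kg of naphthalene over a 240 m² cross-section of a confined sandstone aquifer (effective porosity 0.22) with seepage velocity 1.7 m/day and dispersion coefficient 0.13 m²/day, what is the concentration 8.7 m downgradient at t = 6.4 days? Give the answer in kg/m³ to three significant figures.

0.000435 kg/m³

For an instantaneous plane source, C(x,t) = M/(n_e·A·√(4πDt)) · exp(−(x−vt)²/(4Dt)), with n_e·A the pore (flow) area.
Plume center vt = 1.7 × 6.4 = 10.88 m, so the well at 8.7 m is 2.18 m upgradient of the peak.
√(4πDt) = 3.233 m, giving peak height M/(n_e·A·√(4πDt)) = 0.31/(0.22 × 240 × 3.233) = 0.001816 kg/m³.
(x−vt)²/(4Dt) = (-2.18)²/(4 × 0.13 × 6.4) = 1.428; exp(−1.428) = 0.2398.
C = 0.001816 × 0.2398 = 0.000435 kg/m³.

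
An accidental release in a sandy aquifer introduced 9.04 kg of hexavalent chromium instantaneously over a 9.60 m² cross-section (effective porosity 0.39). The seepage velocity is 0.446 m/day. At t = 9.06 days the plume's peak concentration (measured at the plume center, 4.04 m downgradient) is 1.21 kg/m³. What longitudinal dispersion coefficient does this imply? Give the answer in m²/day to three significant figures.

At the plume center C_max = M/(n_e·A·√(4πDt)), so D = M²/(4πt·(n_e·A·C_max)²).
n_e·A·C_max = 0.39 × 9.60 × 1.21 = 4.530 kg/m.
D = 9.04²/(4π × 9.06 × 4.530²) = 0.0350 m²/day.

0.0350 m²/day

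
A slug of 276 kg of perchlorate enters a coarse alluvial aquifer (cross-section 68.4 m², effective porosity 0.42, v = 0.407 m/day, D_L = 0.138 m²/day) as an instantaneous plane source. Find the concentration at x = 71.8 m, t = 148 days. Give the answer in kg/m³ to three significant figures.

0.117 kg/m³

For an instantaneous plane source, C(x,t) = M/(n_e·A·√(4πDt)) · exp(−(x−vt)²/(4Dt)), with n_e·A the pore (flow) area.
Plume center vt = 0.407 × 148 = 60.236 m, so the well at 71.8 m is 11.564 m downgradient of the peak.
√(4πDt) = 16.02 m, giving peak height M/(n_e·A·√(4πDt)) = 276/(0.42 × 68.4 × 16.02) = 0.5997 kg/m³.
(x−vt)²/(4Dt) = (11.564)²/(4 × 0.138 × 148) = 1.637; exp(−1.637) = 0.1946.
C = 0.5997 × 0.1946 = 0.117 kg/m³.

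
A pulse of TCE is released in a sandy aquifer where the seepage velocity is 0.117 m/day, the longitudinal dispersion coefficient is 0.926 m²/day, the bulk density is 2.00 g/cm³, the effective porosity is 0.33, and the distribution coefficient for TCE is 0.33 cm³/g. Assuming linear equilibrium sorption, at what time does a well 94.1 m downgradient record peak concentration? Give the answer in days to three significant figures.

Retardation factor R = 1 + ρ_b·K_d/n = 1 + 2.00 × 0.33/0.33 = 3.000.
Sorption retards both mechanisms: v_R = v/R = 0.03900 m/day, D_R = D/R = 0.3087 m²/day.
Peak time from v_R²t² + 2D_R t − x² = 0: t = (√(D_R² + v_R²x²) − D_R)/v_R².
√(D_R² + v_R²x²) = √(0.3087² + 0.03900² × 94.1²) = 3.683; v_R² = 0.001521.
t = (3.683 − 0.3087)/0.001521 = 2220 days.

2220 days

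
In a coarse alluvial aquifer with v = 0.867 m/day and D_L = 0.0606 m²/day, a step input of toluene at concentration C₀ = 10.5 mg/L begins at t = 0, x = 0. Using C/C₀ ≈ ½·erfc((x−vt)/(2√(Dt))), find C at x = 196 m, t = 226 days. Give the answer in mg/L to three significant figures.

5.20 mg/L

For a continuous step input, C/C₀ ≈ ½·erfc((x−vt)/(2√(Dt))).
vt = 0.867 × 226 = 195.942 m and 2√(Dt) = 2√(0.0606 × 226) = 7.402 m.
Argument (x−vt)/(2√(Dt)) = (196 − 195.942)/7.402 = 0.007836; ½·erfc(0.007836) = 0.4956.
C = 10.5 × 0.4956 = 5.20 mg/L.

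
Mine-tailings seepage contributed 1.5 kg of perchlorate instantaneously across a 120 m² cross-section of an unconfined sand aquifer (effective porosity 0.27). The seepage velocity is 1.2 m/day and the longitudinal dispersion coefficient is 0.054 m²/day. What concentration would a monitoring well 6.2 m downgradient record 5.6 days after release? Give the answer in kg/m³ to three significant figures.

0.0190 kg/m³

For an instantaneous plane source, C(x,t) = M/(n_e·A·√(4πDt)) · exp(−(x−vt)²/(4Dt)), with n_e·A the pore (flow) area.
Plume center vt = 1.2 × 5.6 = 6.72 m, so the well at 6.2 m is 0.52 m upgradient of the peak.
√(4πDt) = 1.949 m, giving peak height M/(n_e·A·√(4πDt)) = 1.5/(0.27 × 120 × 1.949) = 0.02375 kg/m³.
(x−vt)²/(4Dt) = (-0.52)²/(4 × 0.054 × 5.6) = 0.2235; exp(−0.2235) = 0.7997.
C = 0.02375 × 0.7997 = 0.0190 kg/m³.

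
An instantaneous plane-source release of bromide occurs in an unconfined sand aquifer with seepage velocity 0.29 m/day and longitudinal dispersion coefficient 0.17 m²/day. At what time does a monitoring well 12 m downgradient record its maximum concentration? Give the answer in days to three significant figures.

39.4 days

For the 1D instantaneous-source solution, setting ∂C/∂t = 0 at fixed x gives v²t² + 2Dt − x² = 0, so t = (√(D² + v²x²) − D)/v².
√(D² + v²x²) = √(0.17² + 0.29² × 12²) = 3.484; v² = 0.0841.
t = (3.484 − 0.17)/0.0841 = 39.4 days (vs. the pure-advection estimate x/v = 41.4 d).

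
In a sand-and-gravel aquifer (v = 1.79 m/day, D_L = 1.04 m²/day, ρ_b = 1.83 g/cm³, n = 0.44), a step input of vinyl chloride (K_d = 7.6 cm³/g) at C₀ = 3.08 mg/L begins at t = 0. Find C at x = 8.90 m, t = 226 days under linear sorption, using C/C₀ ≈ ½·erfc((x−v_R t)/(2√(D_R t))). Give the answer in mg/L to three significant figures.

Retardation factor R = 1 + ρ_b·K_d/n = 1 + 1.83 × 7.6/0.44 = 32.61.
Sorption retards both mechanisms: v_R = v/R = 0.05489 m/day, D_R = D/R = 0.03189 m²/day.
v_R·t = 0.05489 × 226 = 12.40514 m; 2√(D_R t) = 5.369 m; argument = (8.90 − 12.40514)/5.369 = -0.6528.
C = C₀ × ½·erfc(-0.6528) = 3.08 × 0.8220 = 2.53 mg/L.

2.53 mg/L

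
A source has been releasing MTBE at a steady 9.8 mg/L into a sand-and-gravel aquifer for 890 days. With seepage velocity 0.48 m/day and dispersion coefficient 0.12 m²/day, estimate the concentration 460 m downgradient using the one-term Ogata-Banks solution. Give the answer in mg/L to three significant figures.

For a continuous step input, C/C₀ ≈ ½·erfc((x−vt)/(2√(Dt))).
vt = 0.48 × 890 = 427.2 m and 2√(Dt) = 2√(0.12 × 890) = 20.67 m.
Argument (x−vt)/(2√(Dt)) = (460 − 427.2)/20.67 = 1.587; ½·erfc(1.587) = 0.01240.
C = 9.8 × 0.01240 = 0.122 mg/L.

0.122 mg/L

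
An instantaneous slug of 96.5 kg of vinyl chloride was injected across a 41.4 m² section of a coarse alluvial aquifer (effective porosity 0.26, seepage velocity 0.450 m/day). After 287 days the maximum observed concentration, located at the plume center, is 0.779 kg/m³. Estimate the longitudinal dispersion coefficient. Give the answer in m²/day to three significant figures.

At the plume center C_max = M/(n_e·A·√(4πDt)), so D = M²/(4πt·(n_e·A·C_max)²).
n_e·A·C_max = 0.26 × 41.4 × 0.779 = 8.385 kg/m.
D = 96.5²/(4π × 287 × 8.385²) = 0.0367 m²/day.

0.0367 m²/day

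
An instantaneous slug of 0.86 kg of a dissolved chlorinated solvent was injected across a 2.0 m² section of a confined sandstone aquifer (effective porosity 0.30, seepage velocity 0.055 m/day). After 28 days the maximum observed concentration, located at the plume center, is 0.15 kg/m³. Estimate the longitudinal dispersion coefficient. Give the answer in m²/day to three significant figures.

0.260 m²/day

At the plume center C_max = M/(n_e·A·√(4πDt)), so D = M²/(4πt·(n_e·A·C_max)²).
n_e·A·C_max = 0.30 × 2.0 × 0.15 = 0.09000 kg/m.
D = 0.86²/(4π × 28 × 0.09000²) = 0.260 m²/day.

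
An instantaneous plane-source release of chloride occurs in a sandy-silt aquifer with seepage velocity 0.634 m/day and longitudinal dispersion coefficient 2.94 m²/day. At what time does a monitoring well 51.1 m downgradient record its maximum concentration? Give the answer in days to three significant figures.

73.6 days

For the 1D instantaneous-source solution, setting ∂C/∂t = 0 at fixed x gives v²t² + 2Dt − x² = 0, so t = (√(D² + v²x²) − D)/v².
√(D² + v²x²) = √(2.94² + 0.634² × 51.1²) = 32.53; v² = 0.401956.
t = (32.53 − 2.94)/0.401956 = 73.6 days (vs. the pure-advection estimate x/v = 80.6 d).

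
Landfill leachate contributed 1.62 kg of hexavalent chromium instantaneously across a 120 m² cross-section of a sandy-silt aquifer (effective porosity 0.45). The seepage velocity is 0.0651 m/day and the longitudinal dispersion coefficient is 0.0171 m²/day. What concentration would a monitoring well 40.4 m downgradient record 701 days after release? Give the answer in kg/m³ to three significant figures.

For an instantaneous plane source, C(x,t) = M/(n_e·A·√(4πDt)) · exp(−(x−vt)²/(4Dt)), with n_e·A the pore (flow) area.
Plume center vt = 0.0651 × 701 = 45.6351 m, so the well at 40.4 m is 5.2351 m upgradient of the peak.
√(4πDt) = 12.27 m, giving peak height M/(n_e·A·√(4πDt)) = 1.62/(0.45 × 120 × 12.27) = 0.002445 kg/m³.
(x−vt)²/(4Dt) = (-5.2351)²/(4 × 0.0171 × 701) = 0.5716; exp(−0.5716) = 0.5646.
C = 0.002445 × 0.5646 = 0.00138 kg/m³.

0.00138 kg/m³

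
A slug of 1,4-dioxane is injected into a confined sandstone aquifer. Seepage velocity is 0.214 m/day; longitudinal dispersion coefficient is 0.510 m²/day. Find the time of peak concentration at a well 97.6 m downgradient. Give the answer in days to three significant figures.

For the 1D instantaneous-source solution, setting ∂C/∂t = 0 at fixed x gives v²t² + 2Dt − x² = 0, so t = (√(D² + v²x²) − D)/v².
√(D² + v²x²) = √(0.510² + 0.214² × 97.6²) = 20.89; v² = 0.045796.
t = (20.89 − 0.510)/0.045796 = 445 days (vs. the pure-advection estimate x/v = 456 d).

445 days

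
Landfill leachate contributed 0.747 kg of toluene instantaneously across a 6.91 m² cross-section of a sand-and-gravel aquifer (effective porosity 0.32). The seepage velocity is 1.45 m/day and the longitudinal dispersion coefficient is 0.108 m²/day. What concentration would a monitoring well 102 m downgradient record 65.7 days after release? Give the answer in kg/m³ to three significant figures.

For an instantaneous plane source, C(x,t) = M/(n_e·A·√(4πDt)) · exp(−(x−vt)²/(4Dt)), with n_e·A the pore (flow) area.
Plume center vt = 1.45 × 65.7 = 95.265 m, so the well at 102 m is 6.735 m downgradient of the peak.
√(4πDt) = 9.443 m, giving peak height M/(n_e·A·√(4πDt)) = 0.747/(0.32 × 6.91 × 9.443) = 0.03578 kg/m³.
(x−vt)²/(4Dt) = (6.735)²/(4 × 0.108 × 65.7) = 1.598; exp(−1.598) = 0.2023.
C = 0.03578 × 0.2023 = 0.00724 kg/m³.

0.00724 kg/m³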